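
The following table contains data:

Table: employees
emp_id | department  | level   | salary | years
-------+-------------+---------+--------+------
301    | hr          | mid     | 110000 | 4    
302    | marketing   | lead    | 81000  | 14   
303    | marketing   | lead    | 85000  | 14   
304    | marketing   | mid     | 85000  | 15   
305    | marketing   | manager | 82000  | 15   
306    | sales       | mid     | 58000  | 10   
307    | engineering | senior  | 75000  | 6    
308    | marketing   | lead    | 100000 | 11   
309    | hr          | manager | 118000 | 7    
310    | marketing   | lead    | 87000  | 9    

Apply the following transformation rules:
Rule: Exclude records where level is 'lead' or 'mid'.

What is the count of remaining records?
3

Step 1: Count records to exclude
  - 4 (lead) + 3 (mid) = 7 records
Step 2: Total records: 10
Step 3: Remaining = 10 - 7 = 3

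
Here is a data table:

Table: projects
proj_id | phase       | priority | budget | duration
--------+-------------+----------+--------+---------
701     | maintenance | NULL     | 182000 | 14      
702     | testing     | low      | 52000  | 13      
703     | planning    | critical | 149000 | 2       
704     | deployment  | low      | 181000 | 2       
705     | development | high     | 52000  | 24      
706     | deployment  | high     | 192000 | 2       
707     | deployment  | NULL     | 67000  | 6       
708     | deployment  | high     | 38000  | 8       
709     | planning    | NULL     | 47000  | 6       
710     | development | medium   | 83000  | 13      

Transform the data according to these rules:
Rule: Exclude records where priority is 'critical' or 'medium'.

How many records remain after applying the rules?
8

Step 1: Count records to exclude
  - 1 (critical) + 1 (medium) = 2 records
Step 2: Total records: 10
Step 3: Remaining = 10 - 2 = 8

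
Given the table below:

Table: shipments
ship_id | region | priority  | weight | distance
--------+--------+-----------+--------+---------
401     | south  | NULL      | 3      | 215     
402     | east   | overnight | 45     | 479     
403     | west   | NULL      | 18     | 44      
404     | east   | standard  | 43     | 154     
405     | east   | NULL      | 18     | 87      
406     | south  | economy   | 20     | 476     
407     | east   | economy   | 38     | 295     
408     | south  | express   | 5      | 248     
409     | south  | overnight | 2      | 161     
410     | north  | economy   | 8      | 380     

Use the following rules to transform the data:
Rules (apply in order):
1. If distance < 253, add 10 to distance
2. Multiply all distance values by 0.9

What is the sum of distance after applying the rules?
2339.1

Step 1: Apply Rule 1 - Add 10 to records with distance < 253
  - 6 records affected: 909 + (6 × 10) = 969
  - Unaffected records: 1630
  - Sum after Rule 1: 2599
Step 2: Apply Rule 2 - Multiply all by 0.9
  - 2599 × 0.9 = 2339.1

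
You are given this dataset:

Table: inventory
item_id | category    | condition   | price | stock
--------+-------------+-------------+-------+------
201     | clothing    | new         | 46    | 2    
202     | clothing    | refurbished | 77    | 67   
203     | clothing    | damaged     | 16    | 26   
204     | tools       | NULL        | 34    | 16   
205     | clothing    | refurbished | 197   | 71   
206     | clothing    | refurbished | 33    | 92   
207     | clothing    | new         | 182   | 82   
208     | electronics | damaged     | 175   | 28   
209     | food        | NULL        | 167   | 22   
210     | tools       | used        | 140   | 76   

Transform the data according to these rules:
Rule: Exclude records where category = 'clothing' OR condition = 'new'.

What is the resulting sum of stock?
142

Step 1: Find records where category = 'clothing' OR condition = 'new'
Step 2: 6 records match, summing to 340
Step 3: Original sum: 482
Step 4: Remaining sum = 482 - 340 = 142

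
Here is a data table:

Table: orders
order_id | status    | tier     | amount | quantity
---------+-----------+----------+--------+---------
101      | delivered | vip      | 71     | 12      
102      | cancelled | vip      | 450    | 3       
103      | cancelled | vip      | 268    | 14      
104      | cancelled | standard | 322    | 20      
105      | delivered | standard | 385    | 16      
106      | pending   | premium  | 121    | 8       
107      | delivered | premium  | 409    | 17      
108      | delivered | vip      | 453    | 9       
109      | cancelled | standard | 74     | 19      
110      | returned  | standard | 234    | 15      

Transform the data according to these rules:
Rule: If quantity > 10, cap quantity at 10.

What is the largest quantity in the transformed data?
10

Step 1: Original maximum quantity = 20
Step 2: Apply cap at 10
Step 3: 7 records had quantity > 10 and were capped
Step 4: Maximum after transformation = 10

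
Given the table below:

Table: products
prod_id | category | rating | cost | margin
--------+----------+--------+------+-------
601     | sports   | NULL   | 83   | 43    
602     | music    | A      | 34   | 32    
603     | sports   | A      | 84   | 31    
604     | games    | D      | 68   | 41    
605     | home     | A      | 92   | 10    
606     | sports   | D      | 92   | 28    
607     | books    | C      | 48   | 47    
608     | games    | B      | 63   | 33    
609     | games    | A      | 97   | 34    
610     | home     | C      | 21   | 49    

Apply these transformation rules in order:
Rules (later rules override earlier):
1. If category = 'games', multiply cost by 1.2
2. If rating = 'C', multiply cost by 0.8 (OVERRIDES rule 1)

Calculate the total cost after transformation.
713.8

Step 1: Rule 2 takes priority for records with rating = 'C'
  - 2 records: 69 × 0.8 = 55.2
Step 2: Rule 1 applies to remaining records with category = 'games'
  - 3 records: 228 × 1.2 = 273.6
Step 3: Other records unchanged: 385
Step 4: Final sum = 55.2 + 273.6 + 385 = 713.8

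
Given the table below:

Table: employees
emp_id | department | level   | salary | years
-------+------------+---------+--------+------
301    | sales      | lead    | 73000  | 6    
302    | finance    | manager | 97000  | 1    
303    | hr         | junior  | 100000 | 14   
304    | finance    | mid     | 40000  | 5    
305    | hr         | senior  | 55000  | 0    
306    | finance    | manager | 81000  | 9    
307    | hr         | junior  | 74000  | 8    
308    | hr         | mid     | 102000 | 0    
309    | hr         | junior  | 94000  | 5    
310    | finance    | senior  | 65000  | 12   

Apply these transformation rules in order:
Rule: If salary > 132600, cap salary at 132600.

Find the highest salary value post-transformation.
102000

Step 1: Original maximum salary = 102000
Step 2: Check cap of 132600 against maximum
Step 3: No records exceed the cap (max 102000 <= cap 132600), so no capping applies
Step 4: Maximum after transformation = 102000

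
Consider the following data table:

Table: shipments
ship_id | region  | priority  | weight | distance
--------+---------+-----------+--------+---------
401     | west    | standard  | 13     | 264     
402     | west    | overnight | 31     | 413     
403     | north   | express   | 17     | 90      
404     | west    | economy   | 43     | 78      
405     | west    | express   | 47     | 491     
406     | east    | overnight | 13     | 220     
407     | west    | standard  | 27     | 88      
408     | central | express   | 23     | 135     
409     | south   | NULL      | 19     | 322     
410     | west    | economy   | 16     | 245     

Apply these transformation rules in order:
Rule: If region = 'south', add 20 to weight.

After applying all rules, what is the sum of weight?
269

Step 1: Count records where region = 'south': 1
Step 2: Total bonus added: 1 × 20 = 20
Step 3: Original sum of weight: 249
Step 4: Final sum = 249 + 20 = 269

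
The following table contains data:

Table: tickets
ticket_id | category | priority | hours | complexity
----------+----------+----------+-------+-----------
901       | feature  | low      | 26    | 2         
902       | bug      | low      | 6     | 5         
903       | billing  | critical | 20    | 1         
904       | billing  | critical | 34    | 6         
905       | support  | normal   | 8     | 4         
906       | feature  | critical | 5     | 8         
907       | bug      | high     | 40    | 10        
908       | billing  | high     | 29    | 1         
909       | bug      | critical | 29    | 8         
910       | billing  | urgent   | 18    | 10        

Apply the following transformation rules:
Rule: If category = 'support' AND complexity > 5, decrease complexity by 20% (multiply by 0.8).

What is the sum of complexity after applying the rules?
55

Step 1: Find records where category = 'support' AND complexity > 5
Step 2: 0 records match, summing to 0
Step 3: After multiplier: 0 × 0.8 = 0.0
Step 4: Unaffected records sum: 55
Step 5: Final sum = 0.0 + 55 = 55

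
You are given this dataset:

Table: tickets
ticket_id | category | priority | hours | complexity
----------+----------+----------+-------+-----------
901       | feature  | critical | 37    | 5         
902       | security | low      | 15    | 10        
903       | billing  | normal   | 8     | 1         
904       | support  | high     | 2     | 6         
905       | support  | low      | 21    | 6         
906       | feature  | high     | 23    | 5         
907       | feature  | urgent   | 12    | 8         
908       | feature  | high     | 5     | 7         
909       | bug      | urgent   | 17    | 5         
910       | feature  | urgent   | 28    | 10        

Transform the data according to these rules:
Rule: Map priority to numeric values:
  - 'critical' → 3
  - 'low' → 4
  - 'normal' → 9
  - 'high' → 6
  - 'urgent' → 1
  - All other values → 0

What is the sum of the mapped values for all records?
41

Step 1: Apply mapping to each record
Step 2: Count by status:
  'critical': 1 records × 3 = 3
  'low': 2 records × 4 = 8
  'normal': 1 records × 9 = 9
  'high': 3 records × 6 = 18
  'urgent': 3 records × 1 = 3
Step 3: Sum all mapped values = 41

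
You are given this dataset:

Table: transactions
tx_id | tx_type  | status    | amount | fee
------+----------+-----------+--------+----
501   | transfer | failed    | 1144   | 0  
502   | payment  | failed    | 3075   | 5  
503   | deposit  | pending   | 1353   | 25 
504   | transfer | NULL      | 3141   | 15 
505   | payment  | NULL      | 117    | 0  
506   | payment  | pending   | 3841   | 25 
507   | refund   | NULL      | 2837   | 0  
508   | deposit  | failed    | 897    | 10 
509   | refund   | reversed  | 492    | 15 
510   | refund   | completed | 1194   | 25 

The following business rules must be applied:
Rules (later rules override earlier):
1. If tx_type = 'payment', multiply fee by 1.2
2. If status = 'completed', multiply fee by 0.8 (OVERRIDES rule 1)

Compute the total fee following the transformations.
121.0

Step 1: Rule 2 takes priority for records with status = 'completed'
  - 1 records: 25 × 0.8 = 20.0
Step 2: Rule 1 applies to remaining records with tx_type = 'payment'
  - 3 records: 30 × 1.2 = 36.0
Step 3: Other records unchanged: 65
Step 4: Final sum = 20.0 + 36.0 + 65 = 121.0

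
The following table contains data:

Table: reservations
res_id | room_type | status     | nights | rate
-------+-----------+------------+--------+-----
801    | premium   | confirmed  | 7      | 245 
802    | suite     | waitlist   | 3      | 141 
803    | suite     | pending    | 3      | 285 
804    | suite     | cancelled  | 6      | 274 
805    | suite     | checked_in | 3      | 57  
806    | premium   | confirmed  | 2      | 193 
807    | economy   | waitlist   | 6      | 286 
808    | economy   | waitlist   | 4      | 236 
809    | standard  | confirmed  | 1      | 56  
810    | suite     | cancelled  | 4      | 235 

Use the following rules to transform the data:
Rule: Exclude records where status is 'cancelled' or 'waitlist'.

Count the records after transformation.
5

Step 1: Count records to exclude
  - 2 (cancelled) + 3 (waitlist) = 5 records
Step 2: Total records: 10
Step 3: Remaining = 10 - 5 = 5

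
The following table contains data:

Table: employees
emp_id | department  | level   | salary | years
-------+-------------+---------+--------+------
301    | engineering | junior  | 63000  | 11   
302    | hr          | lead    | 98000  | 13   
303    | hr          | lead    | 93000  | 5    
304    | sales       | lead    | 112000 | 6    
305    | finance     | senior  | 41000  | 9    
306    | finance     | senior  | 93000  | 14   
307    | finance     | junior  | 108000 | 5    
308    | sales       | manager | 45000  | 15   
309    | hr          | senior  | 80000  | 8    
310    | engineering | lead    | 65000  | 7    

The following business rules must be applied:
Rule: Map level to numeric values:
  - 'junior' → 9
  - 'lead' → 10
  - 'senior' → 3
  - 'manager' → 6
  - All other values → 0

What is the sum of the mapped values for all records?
73

Step 1: Apply mapping to each record
Step 2: Count by status:
  'junior': 2 records × 9 = 18
  'lead': 4 records × 10 = 40
  'senior': 3 records × 3 = 9
  'manager': 1 records × 6 = 6
Step 3: Sum all mapped values = 73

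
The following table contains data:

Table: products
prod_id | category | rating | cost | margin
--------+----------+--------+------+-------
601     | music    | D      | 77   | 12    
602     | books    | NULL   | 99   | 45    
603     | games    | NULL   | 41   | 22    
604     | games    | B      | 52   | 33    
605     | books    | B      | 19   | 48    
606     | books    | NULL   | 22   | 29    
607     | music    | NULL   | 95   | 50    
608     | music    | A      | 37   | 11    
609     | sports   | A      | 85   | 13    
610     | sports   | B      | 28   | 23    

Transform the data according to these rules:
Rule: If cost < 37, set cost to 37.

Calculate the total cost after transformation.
597

Step 1: 3 records have cost < 37
Step 2: These records originally summed to 69
Step 3: After setting to minimum: 3 × 37 = 111
Step 4: Unaffected records sum: 486
Step 5: Final sum = 111 + 486 = 597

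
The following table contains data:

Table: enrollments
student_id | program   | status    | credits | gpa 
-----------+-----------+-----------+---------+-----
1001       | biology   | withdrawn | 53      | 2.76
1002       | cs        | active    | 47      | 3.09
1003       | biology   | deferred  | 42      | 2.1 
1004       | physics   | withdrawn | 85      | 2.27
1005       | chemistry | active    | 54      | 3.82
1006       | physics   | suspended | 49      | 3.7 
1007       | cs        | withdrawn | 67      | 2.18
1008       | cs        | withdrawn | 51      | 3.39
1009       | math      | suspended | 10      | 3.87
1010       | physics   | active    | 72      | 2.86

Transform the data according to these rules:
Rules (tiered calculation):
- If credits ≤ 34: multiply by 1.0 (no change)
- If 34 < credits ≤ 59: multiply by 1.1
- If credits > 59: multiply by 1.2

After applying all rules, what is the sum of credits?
604.4

Step 1: Tier 1 (credits ≤ 34): 1 records, sum = 10 × 1.0 = 10.0
Step 2: Tier 2 (34 < credits ≤ 59): 6 records, sum = 296 × 1.1 = 325.6
Step 3: Tier 3 (credits > 59): 3 records, sum = 224 × 1.2 = 268.8
Step 4: Final sum = 10.0 + 325.6 + 268.8 = 604.4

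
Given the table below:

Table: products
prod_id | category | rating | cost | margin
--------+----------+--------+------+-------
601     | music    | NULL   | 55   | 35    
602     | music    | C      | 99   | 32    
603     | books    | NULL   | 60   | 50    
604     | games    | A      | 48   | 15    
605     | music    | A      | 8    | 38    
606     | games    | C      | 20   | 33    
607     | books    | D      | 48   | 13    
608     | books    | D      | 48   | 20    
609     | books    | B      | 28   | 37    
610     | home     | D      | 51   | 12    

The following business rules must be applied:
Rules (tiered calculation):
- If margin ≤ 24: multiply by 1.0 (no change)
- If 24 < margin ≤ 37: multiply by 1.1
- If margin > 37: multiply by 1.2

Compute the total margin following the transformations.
316.3

Step 1: Tier 1 (margin ≤ 24): 4 records, sum = 60 × 1.0 = 60.0
Step 2: Tier 2 (24 < margin ≤ 37): 4 records, sum = 137 × 1.1 = 150.7
Step 3: Tier 3 (margin > 37): 2 records, sum = 88 × 1.2 = 105.6
Step 4: Final sum = 60.0 + 150.7 + 105.6 = 316.3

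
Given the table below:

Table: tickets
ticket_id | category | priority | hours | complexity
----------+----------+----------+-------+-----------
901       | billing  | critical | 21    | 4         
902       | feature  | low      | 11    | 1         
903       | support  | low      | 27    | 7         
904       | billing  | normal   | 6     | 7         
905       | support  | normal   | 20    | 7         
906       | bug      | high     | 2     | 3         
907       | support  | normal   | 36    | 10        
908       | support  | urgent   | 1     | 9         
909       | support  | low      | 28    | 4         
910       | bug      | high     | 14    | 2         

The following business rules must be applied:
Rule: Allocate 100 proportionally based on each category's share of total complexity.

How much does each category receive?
billing: 20.37, bug: 9.26, feature: 1.85, support: 68.52

Step 1: Calculate total complexity = 54
Step 2: Calculate each category's proportion:
  billing: 11/54 = 20.37% → 20.37
  bug: 5/54 = 9.26% → 9.26
  feature: 1/54 = 1.85% → 1.85
  support: 37/54 = 68.52% → 68.52
Step 3: Verify: sum of allocations ≈ 100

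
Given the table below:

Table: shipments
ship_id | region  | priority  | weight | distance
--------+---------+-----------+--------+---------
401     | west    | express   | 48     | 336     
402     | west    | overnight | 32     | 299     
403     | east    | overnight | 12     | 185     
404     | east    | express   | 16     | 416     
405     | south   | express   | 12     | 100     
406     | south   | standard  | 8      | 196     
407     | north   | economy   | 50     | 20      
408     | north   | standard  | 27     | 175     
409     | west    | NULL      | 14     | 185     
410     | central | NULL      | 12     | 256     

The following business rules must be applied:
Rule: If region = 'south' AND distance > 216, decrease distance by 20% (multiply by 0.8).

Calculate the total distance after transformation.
2168

Step 1: Find records where region = 'south' AND distance > 216
Step 2: 0 records match, summing to 0
Step 3: After multiplier: 0 × 0.8 = 0.0
Step 4: Unaffected records sum: 2168
Step 5: Final sum = 0.0 + 2168 = 2168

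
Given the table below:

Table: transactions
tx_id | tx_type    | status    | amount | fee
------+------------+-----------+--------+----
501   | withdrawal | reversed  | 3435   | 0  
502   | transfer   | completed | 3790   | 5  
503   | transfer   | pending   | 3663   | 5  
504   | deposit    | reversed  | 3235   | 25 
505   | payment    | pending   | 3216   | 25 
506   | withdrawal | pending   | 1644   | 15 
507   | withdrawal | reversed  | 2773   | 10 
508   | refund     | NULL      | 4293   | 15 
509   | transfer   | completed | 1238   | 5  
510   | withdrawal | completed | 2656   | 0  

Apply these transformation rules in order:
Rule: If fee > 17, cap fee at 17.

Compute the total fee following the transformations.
89

Step 1: 2 records have fee > 17
Step 2: These records originally summed to 50
Step 3: After capping: 2 × 17 = 34
Step 4: Unaffected records sum: 55
Step 5: Final sum = 34 + 55 = 89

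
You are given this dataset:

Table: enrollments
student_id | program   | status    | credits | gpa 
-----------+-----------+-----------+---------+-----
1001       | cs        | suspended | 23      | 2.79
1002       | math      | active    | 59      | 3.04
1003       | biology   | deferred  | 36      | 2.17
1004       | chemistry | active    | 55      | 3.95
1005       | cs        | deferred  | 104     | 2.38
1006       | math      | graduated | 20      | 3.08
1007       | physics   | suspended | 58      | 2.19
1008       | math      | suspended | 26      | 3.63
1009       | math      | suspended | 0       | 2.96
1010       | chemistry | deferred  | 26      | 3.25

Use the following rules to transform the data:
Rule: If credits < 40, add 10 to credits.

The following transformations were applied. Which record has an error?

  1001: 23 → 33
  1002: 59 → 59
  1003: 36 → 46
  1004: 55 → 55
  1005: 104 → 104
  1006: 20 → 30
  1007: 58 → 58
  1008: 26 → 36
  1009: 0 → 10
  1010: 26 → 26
Record 1010 has an error. The correct transformed value should be 36, not 26.

Step 1: Check each record against the rule
Step 2: Record 1010 has credits = 26
Step 3: Since 26 < 40, the bonus should have been applied
Step 4: Correct value = 36, but claimed value = 26
Conclusion: Record 1010 has the error.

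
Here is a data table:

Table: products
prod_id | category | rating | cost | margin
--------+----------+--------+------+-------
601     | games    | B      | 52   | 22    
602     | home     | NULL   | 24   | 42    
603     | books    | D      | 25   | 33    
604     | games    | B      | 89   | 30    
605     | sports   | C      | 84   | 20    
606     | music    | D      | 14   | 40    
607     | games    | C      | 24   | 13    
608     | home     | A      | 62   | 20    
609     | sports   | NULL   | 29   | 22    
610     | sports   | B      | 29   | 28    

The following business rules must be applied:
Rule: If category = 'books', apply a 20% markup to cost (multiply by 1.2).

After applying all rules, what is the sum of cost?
437.0

Step 1: Records with category = 'books' have total cost = 25
Step 2: Apply multiplier: 25 × 1.2 = 30.0
Step 3: Other records total: 407
Step 4: Final sum = 30.0 + 407 = 437.0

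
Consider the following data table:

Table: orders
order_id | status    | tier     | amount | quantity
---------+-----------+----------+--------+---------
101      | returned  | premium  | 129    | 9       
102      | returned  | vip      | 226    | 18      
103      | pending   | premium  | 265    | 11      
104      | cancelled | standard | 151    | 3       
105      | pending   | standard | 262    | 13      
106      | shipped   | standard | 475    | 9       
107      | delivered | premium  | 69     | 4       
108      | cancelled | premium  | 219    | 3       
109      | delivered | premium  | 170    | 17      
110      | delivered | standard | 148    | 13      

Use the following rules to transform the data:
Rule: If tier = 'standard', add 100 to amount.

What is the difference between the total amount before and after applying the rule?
400

Step 1: Original sum of amount = 2114
Step 2: 4 records have tier = 'standard'
Step 3: Each affected record changes by 100
Step 4: Total change = 4 × 100 = 400
Step 5: New sum = 2114 + 400 = 2514
Step 6: Difference = |2514 - 2114| = 400
        (Sum increased by 400)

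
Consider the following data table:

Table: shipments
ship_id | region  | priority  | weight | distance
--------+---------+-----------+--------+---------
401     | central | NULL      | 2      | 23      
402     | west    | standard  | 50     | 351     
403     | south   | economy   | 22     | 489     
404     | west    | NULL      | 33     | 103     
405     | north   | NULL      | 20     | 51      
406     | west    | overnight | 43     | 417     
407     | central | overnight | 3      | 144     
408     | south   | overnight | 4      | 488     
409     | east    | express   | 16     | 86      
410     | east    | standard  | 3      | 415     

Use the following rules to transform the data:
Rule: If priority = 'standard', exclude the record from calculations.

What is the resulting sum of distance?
1801

Step 1: Identify records where priority = 'standard'
Step 2: The excluded records sum to 766
Step 3: Original total distance = 2567
Step 4: Remaining total = 2567 - 766 = 1801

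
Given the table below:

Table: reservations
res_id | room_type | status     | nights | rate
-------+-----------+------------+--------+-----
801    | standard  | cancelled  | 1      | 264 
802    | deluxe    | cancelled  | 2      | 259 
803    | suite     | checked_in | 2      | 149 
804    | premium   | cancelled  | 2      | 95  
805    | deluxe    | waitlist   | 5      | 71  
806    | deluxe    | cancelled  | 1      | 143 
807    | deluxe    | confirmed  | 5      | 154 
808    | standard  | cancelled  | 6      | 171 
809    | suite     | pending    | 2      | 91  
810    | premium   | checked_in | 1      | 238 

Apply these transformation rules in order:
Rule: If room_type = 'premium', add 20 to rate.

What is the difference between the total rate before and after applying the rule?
40

Step 1: Original sum of rate = 1635
Step 2: 2 records have room_type = 'premium'
Step 3: Each affected record changes by 20
Step 4: Total change = 2 × 20 = 40
Step 5: New sum = 1635 + 40 = 1675
Step 6: Difference = |1675 - 1635| = 40
        (Sum increased by 40)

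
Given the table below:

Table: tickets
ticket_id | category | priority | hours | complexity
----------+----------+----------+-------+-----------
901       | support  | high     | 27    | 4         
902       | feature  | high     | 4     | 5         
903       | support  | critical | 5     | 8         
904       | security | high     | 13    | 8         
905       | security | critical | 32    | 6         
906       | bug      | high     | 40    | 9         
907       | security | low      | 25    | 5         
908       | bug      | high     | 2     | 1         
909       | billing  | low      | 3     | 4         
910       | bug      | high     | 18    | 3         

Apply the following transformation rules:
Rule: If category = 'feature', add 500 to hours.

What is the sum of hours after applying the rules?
669

Step 1: Count records where category = 'feature': 1
Step 2: Total bonus added: 1 × 500 = 500
Step 3: Original sum of hours: 169
Step 4: Final sum = 169 + 500 = 669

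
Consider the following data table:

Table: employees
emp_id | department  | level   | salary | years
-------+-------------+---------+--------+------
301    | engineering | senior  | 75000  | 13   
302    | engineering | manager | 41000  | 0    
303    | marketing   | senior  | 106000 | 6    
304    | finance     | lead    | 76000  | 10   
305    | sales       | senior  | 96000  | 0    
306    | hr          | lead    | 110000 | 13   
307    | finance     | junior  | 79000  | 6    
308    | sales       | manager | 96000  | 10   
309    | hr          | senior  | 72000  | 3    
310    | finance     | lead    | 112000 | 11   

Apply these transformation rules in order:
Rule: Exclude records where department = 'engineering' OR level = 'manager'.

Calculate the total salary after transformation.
651000

Step 1: Find records where department = 'engineering' OR level = 'manager'
Step 2: 3 records match, summing to 212000
Step 3: Original sum: 863000
Step 4: Remaining sum = 863000 - 212000 = 651000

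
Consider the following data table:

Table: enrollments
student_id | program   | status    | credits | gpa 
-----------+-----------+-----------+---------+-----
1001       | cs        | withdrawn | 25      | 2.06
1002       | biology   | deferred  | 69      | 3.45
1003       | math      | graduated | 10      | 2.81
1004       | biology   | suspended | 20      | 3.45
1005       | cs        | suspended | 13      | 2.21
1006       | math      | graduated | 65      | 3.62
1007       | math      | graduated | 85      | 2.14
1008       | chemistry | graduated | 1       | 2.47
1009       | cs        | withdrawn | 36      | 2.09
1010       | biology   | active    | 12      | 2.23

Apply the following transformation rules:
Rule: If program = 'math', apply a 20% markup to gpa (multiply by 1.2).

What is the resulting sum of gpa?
28.24

Step 1: Records with program = 'math' have total gpa = 8.57
Step 2: Apply multiplier: 8.57 × 1.2 = 10.28
Step 3: Other records total: 17.96
Step 4: Final sum = 10.28 + 17.96 = 28.24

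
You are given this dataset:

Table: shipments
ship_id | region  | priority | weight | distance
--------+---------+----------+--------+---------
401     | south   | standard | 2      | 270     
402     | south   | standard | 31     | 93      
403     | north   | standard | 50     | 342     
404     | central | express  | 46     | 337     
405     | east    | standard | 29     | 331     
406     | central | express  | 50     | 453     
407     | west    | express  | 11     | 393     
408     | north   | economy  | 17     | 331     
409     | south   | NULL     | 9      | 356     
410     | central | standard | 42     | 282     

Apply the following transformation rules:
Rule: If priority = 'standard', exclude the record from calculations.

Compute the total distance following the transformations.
1870

Step 1: Identify records where priority = 'standard'
Step 2: The excluded records sum to 1318
Step 3: Original total distance = 3188
Step 4: Remaining total = 3188 - 1318 = 1870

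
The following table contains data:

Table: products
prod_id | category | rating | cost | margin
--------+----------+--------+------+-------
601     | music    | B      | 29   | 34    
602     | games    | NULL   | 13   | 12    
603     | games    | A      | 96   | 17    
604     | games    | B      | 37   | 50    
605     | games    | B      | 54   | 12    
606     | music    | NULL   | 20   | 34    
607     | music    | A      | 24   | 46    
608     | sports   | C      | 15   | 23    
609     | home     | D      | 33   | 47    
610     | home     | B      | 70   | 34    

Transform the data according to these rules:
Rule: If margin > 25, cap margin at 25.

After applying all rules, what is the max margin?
25

Step 1: Original maximum margin = 50
Step 2: Apply cap at 25
Step 3: 6 records had margin > 25 and were capped
Step 4: Maximum after transformation = 25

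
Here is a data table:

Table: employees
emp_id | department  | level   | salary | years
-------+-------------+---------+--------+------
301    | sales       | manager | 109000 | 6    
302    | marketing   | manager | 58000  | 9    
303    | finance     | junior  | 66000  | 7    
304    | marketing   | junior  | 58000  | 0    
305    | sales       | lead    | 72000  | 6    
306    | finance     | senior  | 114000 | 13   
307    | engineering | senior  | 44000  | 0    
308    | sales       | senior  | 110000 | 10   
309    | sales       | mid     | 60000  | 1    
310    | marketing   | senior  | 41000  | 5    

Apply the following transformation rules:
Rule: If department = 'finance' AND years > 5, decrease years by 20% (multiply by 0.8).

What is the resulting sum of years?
53.0

Step 1: Find records where department = 'finance' AND years > 5
Step 2: 2 records match, summing to 20
Step 3: After multiplier: 20 × 0.8 = 16.0
Step 4: Unaffected records sum: 37
Step 5: Final sum = 16.0 + 37 = 53.0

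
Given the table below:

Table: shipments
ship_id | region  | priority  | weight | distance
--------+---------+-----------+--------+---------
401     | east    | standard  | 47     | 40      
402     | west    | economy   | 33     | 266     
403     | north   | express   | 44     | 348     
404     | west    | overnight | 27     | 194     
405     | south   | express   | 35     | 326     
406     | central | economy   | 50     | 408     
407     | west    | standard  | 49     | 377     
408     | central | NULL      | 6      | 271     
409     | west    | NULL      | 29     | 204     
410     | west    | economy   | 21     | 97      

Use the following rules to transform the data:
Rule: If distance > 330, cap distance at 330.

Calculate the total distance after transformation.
2388

Step 1: 3 records have distance > 330
Step 2: These records originally summed to 1133
Step 3: After capping: 3 × 330 = 990
Step 4: Unaffected records sum: 1398
Step 5: Final sum = 990 + 1398 = 2388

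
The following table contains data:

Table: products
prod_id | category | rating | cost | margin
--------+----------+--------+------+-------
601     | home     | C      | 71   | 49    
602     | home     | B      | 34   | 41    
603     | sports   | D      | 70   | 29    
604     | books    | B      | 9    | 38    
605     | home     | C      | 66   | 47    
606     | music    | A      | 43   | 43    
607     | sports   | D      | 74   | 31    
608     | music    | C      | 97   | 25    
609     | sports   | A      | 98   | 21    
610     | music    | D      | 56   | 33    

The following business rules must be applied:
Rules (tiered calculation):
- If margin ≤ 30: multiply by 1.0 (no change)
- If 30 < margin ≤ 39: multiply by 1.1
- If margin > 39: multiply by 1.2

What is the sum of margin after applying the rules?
403.2

Step 1: Tier 1 (margin ≤ 30): 3 records, sum = 75 × 1.0 = 75.0
Step 2: Tier 2 (30 < margin ≤ 39): 3 records, sum = 102 × 1.1 = 112.2
Step 3: Tier 3 (margin > 39): 4 records, sum = 180 × 1.2 = 216.0
Step 4: Final sum = 75.0 + 112.2 + 216.0 = 403.2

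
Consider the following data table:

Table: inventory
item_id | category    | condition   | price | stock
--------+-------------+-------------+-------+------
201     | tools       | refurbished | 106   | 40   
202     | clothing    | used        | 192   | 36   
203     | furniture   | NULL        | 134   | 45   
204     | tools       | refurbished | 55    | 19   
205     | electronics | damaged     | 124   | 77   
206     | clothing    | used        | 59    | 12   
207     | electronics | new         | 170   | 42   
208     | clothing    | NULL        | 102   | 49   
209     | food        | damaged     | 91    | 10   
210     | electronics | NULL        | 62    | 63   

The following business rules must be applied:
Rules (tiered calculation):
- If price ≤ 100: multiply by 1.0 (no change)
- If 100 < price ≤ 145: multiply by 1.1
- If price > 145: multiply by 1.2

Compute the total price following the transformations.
1214.0

Step 1: Tier 1 (price ≤ 100): 4 records, sum = 267 × 1.0 = 267.0
Step 2: Tier 2 (100 < price ≤ 145): 4 records, sum = 466 × 1.1 = 512.6
Step 3: Tier 3 (price > 145): 2 records, sum = 362 × 1.2 = 434.4
Step 4: Final sum = 267.0 + 512.6 + 434.4 = 1214.0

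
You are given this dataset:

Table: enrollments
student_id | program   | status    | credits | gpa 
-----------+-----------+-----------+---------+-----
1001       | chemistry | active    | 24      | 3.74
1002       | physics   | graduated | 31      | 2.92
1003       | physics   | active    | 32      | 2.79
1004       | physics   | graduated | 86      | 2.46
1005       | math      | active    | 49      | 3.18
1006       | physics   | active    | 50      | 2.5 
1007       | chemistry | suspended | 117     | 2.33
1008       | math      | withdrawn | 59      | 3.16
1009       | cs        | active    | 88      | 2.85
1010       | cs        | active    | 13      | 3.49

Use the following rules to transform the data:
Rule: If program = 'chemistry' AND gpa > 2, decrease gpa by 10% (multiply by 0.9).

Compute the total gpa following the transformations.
28.81

Step 1: Find records where program = 'chemistry' AND gpa > 2
Step 2: 2 records match, summing to 6.07
Step 3: After multiplier: 6.07 × 0.9 = 5.46
Step 4: Unaffected records sum: 23.35
Step 5: Final sum = 5.46 + 23.35 = 28.81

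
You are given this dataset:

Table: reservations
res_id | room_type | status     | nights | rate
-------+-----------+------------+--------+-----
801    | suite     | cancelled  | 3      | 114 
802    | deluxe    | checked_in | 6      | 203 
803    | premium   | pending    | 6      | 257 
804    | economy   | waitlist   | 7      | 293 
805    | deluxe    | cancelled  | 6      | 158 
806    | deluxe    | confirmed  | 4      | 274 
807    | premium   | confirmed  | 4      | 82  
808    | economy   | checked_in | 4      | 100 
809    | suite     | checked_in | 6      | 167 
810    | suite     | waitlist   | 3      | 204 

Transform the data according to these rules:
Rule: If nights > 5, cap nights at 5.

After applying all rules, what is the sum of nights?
43

Step 1: 5 records have nights > 5
Step 2: These records originally summed to 31
Step 3: After capping: 5 × 5 = 25
Step 4: Unaffected records sum: 18
Step 5: Final sum = 25 + 18 = 43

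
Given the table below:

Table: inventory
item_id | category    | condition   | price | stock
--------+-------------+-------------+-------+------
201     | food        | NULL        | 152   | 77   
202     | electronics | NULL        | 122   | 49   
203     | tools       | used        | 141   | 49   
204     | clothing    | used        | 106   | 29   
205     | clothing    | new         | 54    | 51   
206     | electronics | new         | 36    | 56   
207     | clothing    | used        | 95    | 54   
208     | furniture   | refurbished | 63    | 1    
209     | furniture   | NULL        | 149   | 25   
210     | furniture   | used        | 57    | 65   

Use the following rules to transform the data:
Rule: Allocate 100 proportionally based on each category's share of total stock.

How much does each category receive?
clothing: 29.39, electronics: 23.03, food: 16.89, furniture: 19.96, tools: 10.75

Step 1: Calculate total stock = 456
Step 2: Calculate each category's proportion:
  clothing: 134/456 = 29.39% → 29.39
  electronics: 105/456 = 23.03% → 23.03
  food: 77/456 = 16.89% → 16.89
  furniture: 91/456 = 19.96% → 19.96
  tools: 49/456 = 10.75% → 10.75
Step 3: Verify: sum of allocations ≈ 100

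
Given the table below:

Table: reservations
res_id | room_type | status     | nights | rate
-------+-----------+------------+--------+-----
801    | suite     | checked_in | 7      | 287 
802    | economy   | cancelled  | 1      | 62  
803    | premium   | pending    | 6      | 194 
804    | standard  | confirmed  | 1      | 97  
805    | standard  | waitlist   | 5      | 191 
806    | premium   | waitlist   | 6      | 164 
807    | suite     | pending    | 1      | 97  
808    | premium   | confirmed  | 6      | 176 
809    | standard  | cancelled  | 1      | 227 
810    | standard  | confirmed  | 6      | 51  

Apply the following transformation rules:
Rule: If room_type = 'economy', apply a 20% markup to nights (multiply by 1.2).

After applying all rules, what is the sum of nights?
40.2

Step 1: Records with room_type = 'economy' have total nights = 1
Step 2: Apply multiplier: 1 × 1.2 = 1.2
Step 3: Other records total: 39
Step 4: Final sum = 1.2 + 39 = 40.2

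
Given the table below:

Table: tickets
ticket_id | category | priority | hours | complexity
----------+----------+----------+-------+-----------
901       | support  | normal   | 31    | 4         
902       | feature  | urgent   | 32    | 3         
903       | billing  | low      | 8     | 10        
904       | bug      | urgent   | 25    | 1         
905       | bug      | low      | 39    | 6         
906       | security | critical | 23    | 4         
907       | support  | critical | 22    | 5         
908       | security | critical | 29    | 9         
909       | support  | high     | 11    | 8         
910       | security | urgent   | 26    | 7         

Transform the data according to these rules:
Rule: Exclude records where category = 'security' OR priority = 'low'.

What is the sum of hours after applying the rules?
121

Step 1: Find records where category = 'security' OR priority = 'low'
Step 2: 5 records match, summing to 125
Step 3: Original sum: 246
Step 4: Remaining sum = 246 - 125 = 121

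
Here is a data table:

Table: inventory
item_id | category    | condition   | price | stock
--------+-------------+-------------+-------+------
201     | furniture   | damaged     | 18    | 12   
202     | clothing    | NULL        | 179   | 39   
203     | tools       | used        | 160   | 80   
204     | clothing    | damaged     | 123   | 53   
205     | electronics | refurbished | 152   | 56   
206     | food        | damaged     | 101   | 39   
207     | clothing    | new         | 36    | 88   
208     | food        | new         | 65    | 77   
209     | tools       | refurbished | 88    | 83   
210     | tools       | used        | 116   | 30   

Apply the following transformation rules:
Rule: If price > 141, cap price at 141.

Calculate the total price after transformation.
970

Step 1: 3 records have price > 141
Step 2: These records originally summed to 491
Step 3: After capping: 3 × 141 = 423
Step 4: Unaffected records sum: 547
Step 5: Final sum = 423 + 547 = 970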